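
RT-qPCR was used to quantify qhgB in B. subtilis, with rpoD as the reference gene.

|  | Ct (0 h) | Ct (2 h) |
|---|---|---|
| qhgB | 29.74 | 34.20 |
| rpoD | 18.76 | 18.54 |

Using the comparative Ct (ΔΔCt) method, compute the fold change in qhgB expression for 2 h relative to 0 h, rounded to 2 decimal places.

ΔCt(0 h) = 29.740 − 18.760 = 10.980
ΔCt(2 h) = 34.200 − 18.540 = 15.660
ΔΔCt = 15.660 − 10.980 = 4.680
Fold change = 2^(−4.680) = 0.039

0.04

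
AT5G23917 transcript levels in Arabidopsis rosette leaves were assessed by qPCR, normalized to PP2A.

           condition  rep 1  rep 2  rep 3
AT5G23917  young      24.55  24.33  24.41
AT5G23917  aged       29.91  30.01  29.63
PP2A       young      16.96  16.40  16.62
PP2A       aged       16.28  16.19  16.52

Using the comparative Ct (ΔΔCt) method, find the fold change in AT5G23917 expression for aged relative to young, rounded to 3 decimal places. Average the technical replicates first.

Mean Ct: AT5G23917 young 24.430; AT5G23917 aged 29.850; PP2A young 16.660; PP2A aged 16.330
ΔCt(young) = 24.430 − 16.660 = 7.770
ΔCt(aged) = 29.850 − 16.330 = 13.520
ΔΔCt = 13.520 − 7.770 = 5.750
Fold change = 2^(−5.750) = 0.0186

0.019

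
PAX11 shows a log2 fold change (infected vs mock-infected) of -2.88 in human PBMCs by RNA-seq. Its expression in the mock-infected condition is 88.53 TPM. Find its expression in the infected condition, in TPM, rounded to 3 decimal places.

Fold change = 2^(-2.88) = 0.1358
infected expression = 88.53 × 0.1358 = 12.026

12.026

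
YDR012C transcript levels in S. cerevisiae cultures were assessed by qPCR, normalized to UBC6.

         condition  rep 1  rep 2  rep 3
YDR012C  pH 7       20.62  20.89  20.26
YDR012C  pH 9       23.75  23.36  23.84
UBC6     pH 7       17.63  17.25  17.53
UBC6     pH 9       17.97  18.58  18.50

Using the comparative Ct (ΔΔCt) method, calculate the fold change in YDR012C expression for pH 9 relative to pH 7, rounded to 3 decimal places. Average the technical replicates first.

Mean Ct: YDR012C pH 7 20.590; YDR012C pH 9 23.650; UBC6 pH 7 17.470; UBC6 pH 9 18.350
ΔCt(pH 7) = 20.590 − 17.470 = 3.120
ΔCt(pH 9) = 23.650 − 18.350 = 5.300
ΔΔCt = 5.300 − 3.120 = 2.180
Fold change = 2^(−2.180) = 0.2207

0.221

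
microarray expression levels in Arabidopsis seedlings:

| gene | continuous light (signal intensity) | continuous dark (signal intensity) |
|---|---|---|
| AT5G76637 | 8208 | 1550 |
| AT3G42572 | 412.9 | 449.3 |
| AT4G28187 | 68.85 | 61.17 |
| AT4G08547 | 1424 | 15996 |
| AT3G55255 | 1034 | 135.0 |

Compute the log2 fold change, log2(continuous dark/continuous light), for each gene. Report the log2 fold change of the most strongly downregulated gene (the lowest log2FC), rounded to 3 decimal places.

-2.937

log2(1550/8208) = -2.405  (AT5G76637)
log2(449.3/412.9) = 0.122  (AT3G42572)
log2(61.17/68.85) = -0.171  (AT4G28187)
log2(15996/1424) = 3.490  (AT4G08547)
log2(135.0/1034) = -2.937  (AT3G55255)
AT3G55255 is most strongly downregulated.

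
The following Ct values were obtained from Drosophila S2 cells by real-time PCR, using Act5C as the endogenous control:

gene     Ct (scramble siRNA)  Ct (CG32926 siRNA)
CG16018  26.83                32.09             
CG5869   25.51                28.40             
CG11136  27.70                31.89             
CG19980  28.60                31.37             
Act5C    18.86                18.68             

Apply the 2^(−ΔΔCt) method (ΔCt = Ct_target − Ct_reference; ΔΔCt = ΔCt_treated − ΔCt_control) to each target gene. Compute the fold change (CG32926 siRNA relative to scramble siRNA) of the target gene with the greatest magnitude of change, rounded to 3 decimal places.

0.023

CG16018: ΔΔCt = (32.09−18.68) − (26.83−18.86) = 13.41 − 7.97 = 5.44; fold change = 2^-5.44 = 0.023
CG5869: ΔΔCt = (28.40−18.68) − (25.51−18.86) = 9.72 − 6.65 = 3.07; fold change = 2^-3.07 = 0.119
CG11136: ΔΔCt = (31.89−18.68) − (27.70−18.86) = 13.21 − 8.84 = 4.37; fold change = 2^-4.37 = 0.048
CG19980: ΔΔCt = (31.37−18.68) − (28.60−18.86) = 12.69 − 9.74 = 2.95; fold change = 2^-2.95 = 0.129
CG16018 has the largest |ΔΔCt| = 5.44.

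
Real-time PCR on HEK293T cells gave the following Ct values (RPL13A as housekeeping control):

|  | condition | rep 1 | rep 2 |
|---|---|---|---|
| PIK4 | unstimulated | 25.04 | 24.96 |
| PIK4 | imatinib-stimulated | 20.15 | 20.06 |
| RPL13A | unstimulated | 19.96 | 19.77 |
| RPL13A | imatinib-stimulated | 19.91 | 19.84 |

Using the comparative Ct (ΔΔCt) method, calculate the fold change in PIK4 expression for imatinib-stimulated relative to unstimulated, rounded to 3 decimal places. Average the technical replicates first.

Mean Ct: PIK4 unstimulated 25.000; PIK4 imatinib-stimulated 20.105; RPL13A unstimulated 19.865; RPL13A imatinib-stimulated 19.875
ΔCt(unstimulated) = 25.000 − 19.865 = 5.135
ΔCt(imatinib-stimulated) = 20.105 − 19.875 = 0.230
ΔΔCt = 0.230 − 5.135 = -4.905
Fold change = 2^(−(-4.905)) = 2^4.905 = 29.9607

29.961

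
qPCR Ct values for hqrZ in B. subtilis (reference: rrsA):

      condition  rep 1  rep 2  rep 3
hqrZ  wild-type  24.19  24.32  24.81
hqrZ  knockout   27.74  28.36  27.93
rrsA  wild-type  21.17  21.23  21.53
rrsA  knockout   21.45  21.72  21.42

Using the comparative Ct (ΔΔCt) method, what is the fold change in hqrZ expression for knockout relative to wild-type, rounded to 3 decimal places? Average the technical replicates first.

Mean Ct: hqrZ wild-type 24.440; hqrZ knockout 28.010; rrsA wild-type 21.310; rrsA knockout 21.530
ΔCt(wild-type) = 24.440 − 21.310 = 3.130
ΔCt(knockout) = 28.010 − 21.530 = 6.480
ΔΔCt = 6.480 − 3.130 = 3.350
Fold change = 2^(−3.350) = 0.0981

0.098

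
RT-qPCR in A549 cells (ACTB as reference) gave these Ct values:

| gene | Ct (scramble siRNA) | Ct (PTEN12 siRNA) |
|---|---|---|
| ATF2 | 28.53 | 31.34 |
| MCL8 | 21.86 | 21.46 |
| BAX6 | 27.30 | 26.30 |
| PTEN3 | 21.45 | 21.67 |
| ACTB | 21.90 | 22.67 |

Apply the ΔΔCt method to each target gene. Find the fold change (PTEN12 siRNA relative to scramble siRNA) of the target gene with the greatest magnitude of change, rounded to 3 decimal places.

0.243

ATF2: ΔΔCt = (31.34−22.67) − (28.53−21.90) = 8.67 − 6.63 = 2.04; fold change = 2^-2.04 = 0.243
MCL8: ΔΔCt = (21.46−22.67) − (21.86−21.90) = -1.21 − (-0.04) = -1.17; fold change = 2^1.17 = 2.250
BAX6: ΔΔCt = (26.30−22.67) − (27.30−21.90) = 3.63 − 5.40 = -1.77; fold change = 2^1.77 = 3.411
PTEN3: ΔΔCt = (21.67−22.67) − (21.45−21.90) = -1.00 − (-0.45) = -0.55; fold change = 2^0.55 = 1.464
ATF2 has the largest |ΔΔCt| = 2.04.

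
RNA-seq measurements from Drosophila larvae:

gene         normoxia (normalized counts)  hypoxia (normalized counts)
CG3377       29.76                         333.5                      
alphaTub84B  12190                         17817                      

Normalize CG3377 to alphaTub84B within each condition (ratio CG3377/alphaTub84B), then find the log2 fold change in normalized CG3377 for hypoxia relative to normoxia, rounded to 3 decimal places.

CG3377/alphaTub84B (normoxia) = 29.76 / 12190 = 0.0024413
CG3377/alphaTub84B (hypoxia) = 333.5 / 17817 = 0.018718
Fold change = 0.018718 / 0.0024413 = 7.6671
log2(7.6671) = 2.9387

2.939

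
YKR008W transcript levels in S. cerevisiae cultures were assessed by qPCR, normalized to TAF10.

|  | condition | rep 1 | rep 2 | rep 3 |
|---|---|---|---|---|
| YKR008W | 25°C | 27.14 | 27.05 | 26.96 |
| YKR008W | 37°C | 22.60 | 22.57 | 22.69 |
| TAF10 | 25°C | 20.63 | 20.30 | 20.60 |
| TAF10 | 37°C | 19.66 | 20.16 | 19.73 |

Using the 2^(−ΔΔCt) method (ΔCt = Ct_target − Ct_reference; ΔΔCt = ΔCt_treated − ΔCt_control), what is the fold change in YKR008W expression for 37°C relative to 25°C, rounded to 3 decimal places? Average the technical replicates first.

Mean Ct: YKR008W 25°C 27.050; YKR008W 37°C 22.620; TAF10 25°C 20.510; TAF10 37°C 19.850
ΔCt(25°C) = 27.050 − 20.510 = 6.540
ΔCt(37°C) = 22.620 − 19.850 = 2.770
ΔΔCt = 2.770 − 6.540 = -3.770
Fold change = 2^(−(-3.770)) = 2^3.770 = 13.6422

13.642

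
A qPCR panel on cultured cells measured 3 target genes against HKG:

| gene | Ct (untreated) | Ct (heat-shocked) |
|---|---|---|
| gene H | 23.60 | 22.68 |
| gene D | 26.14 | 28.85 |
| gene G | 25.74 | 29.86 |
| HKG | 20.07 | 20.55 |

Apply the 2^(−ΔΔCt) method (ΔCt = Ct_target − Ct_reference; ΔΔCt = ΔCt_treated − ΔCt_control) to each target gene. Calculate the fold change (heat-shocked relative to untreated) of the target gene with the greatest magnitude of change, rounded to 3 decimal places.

0.080

gene H: ΔΔCt = (22.68−20.55) − (23.60−20.07) = 2.13 − 3.53 = -1.40; fold change = 2^1.40 = 2.639
gene D: ΔΔCt = (28.85−20.55) − (26.14−20.07) = 8.30 − 6.07 = 2.23; fold change = 2^-2.23 = 0.213
gene G: ΔΔCt = (29.86−20.55) − (25.74−20.07) = 9.31 − 5.67 = 3.64; fold change = 2^-3.64 = 0.080
gene G has the largest |ΔΔCt| = 3.64.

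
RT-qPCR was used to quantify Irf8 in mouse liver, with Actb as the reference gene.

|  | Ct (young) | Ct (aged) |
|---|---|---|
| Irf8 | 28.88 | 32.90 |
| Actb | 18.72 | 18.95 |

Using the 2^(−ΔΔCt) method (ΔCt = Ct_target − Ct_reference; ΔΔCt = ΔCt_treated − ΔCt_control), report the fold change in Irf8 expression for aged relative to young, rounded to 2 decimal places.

0.07

ΔCt(young) = 28.880 − 18.720 = 10.160
ΔCt(aged) = 32.900 − 18.950 = 13.950
ΔΔCt = 13.950 − 10.160 = 3.790
Fold change = 2^(−3.790) = 0.072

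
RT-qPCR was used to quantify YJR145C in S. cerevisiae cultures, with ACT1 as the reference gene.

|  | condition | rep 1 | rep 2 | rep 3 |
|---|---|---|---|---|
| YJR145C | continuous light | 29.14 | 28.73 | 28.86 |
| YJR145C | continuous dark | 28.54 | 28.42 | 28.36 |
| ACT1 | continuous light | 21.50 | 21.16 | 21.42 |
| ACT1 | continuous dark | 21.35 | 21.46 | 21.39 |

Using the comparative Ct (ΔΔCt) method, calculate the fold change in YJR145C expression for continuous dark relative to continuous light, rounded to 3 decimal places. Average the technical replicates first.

Mean Ct: YJR145C continuous light 28.910; YJR145C continuous dark 28.440; ACT1 continuous light 21.360; ACT1 continuous dark 21.400
ΔCt(continuous light) = 28.910 − 21.360 = 7.550
ΔCt(continuous dark) = 28.440 − 21.400 = 7.040
ΔΔCt = 7.040 − 7.550 = -0.510
Fold change = 2^(−(-0.510)) = 2^0.510 = 1.4241

1.424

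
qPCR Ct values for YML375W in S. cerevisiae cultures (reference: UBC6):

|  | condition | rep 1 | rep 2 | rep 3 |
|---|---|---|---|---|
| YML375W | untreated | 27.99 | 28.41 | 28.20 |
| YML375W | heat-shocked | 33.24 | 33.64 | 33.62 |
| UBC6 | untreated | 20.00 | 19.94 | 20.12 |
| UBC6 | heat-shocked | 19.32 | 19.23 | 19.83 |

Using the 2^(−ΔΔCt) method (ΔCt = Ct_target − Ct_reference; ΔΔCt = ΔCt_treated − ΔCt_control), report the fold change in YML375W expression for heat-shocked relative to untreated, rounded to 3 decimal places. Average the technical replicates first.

0.017

Mean Ct: YML375W untreated 28.200; YML375W heat-shocked 33.500; UBC6 untreated 20.020; UBC6 heat-shocked 19.460
ΔCt(untreated) = 28.200 − 20.020 = 8.180
ΔCt(heat-shocked) = 33.500 − 19.460 = 14.040
ΔΔCt = 14.040 − 8.180 = 5.860
Fold change = 2^(−5.860) = 0.0172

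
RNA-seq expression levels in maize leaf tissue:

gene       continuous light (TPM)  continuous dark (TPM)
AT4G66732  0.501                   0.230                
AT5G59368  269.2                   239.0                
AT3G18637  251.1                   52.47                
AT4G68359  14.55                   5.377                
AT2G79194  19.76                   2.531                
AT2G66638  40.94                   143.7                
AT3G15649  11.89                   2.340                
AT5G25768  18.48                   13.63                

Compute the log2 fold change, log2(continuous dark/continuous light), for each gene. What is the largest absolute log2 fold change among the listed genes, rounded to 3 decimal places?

2.965

log2(0.230/0.501) = -1.123  (AT4G66732)
log2(239.0/269.2) = -0.172  (AT5G59368)
log2(52.47/251.1) = -2.259  (AT3G18637)
log2(5.377/14.55) = -1.436  (AT4G68359)
log2(2.531/19.76) = -2.965  (AT2G79194)
log2(143.7/40.94) = 1.811  (AT2G66638)
log2(2.340/11.89) = -2.345  (AT3G15649)
log2(13.63/18.48) = -0.439  (AT5G25768)
The largest magnitude belongs to AT2G79194.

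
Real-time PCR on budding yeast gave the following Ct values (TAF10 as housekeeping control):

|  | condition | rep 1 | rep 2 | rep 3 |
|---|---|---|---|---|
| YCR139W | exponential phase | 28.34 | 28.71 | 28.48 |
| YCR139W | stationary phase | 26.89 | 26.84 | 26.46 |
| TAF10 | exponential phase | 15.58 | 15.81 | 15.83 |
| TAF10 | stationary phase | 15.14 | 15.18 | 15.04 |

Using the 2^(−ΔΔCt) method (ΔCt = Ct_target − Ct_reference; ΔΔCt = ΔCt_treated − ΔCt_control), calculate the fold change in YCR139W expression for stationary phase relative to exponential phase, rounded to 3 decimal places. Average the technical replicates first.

Mean Ct: YCR139W exponential phase 28.510; YCR139W stationary phase 26.730; TAF10 exponential phase 15.740; TAF10 stationary phase 15.120
ΔCt(exponential phase) = 28.510 − 15.740 = 12.770
ΔCt(stationary phase) = 26.730 − 15.120 = 11.610
ΔΔCt = 11.610 − 12.770 = -1.160
Fold change = 2^(−(-1.160)) = 2^1.160 = 2.2346

2.235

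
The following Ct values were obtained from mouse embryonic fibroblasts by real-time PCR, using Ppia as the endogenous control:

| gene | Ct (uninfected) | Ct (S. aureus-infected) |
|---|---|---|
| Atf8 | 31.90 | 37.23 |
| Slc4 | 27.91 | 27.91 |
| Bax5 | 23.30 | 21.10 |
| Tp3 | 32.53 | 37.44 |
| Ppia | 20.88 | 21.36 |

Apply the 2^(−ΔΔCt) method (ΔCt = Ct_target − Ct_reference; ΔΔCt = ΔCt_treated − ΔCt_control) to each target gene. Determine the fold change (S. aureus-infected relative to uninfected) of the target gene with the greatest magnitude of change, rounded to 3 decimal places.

Atf8: ΔΔCt = (37.23−21.36) − (31.90−20.88) = 15.87 − 11.02 = 4.85; fold change = 2^-4.85 = 0.035
Slc4: ΔΔCt = (27.91−21.36) − (27.91−20.88) = 6.55 − 7.03 = -0.48; fold change = 2^0.48 = 1.395
Bax5: ΔΔCt = (21.10−21.36) − (23.30−20.88) = -0.26 − 2.42 = -2.68; fold change = 2^2.68 = 6.409
Tp3: ΔΔCt = (37.44−21.36) − (32.53−20.88) = 16.08 − 11.65 = 4.43; fold change = 2^-4.43 = 0.046
Atf8 has the largest |ΔΔCt| = 4.85.

0.035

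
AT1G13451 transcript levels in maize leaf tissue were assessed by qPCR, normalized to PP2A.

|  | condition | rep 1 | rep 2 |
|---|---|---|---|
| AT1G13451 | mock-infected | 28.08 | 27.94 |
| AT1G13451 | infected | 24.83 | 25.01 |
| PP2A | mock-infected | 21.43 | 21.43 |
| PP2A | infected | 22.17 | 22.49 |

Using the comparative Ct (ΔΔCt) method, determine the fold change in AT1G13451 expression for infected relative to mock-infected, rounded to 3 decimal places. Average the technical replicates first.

15.889

Mean Ct: AT1G13451 mock-infected 28.010; AT1G13451 infected 24.920; PP2A mock-infected 21.430; PP2A infected 22.330
ΔCt(mock-infected) = 28.010 − 21.430 = 6.580
ΔCt(infected) = 24.920 − 22.330 = 2.590
ΔΔCt = 2.590 − 6.580 = -3.990
Fold change = 2^(−(-3.990)) = 2^3.990 = 15.8895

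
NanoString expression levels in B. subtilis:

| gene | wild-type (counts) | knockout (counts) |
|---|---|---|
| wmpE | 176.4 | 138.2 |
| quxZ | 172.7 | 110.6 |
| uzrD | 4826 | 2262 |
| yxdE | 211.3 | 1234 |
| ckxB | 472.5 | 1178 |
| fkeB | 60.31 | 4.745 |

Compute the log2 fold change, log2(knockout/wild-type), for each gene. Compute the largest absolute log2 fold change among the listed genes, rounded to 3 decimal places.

log2(138.2/176.4) = -0.352  (wmpE)
log2(110.6/172.7) = -0.643  (quxZ)
log2(2262/4826) = -1.093  (uzrD)
log2(1234/211.3) = 2.546  (yxdE)
log2(1178/472.5) = 1.318  (ckxB)
log2(4.745/60.31) = -3.668  (fkeB)
The largest magnitude belongs to fkeB.

3.668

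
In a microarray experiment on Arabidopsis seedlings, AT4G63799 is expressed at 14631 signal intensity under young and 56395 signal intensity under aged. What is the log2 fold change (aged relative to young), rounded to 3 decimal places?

Fold change = 56395 / 14631 = 3.8545
log2(3.8545) = 1.9465

1.947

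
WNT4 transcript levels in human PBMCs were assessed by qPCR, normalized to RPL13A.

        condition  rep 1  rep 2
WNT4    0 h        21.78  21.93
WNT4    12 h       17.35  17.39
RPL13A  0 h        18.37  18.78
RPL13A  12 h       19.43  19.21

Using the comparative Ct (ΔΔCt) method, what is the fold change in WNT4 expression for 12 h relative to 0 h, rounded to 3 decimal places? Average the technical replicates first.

Mean Ct: WNT4 0 h 21.855; WNT4 12 h 17.370; RPL13A 0 h 18.575; RPL13A 12 h 19.320
ΔCt(0 h) = 21.855 − 18.575 = 3.280
ΔCt(12 h) = 17.370 − 19.320 = -1.950
ΔΔCt = -1.950 − 3.280 = -5.230
Fold change = 2^(−(-5.230)) = 2^5.230 = 37.5307

37.531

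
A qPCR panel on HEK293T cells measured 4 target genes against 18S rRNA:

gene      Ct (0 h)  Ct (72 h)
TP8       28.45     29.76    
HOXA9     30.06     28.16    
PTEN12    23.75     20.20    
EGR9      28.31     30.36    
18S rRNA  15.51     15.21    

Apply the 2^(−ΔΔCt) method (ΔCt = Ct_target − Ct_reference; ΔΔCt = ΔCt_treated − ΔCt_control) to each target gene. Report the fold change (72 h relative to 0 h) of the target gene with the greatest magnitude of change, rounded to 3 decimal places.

TP8: ΔΔCt = (29.76−15.21) − (28.45−15.51) = 14.55 − 12.94 = 1.61; fold change = 2^-1.61 = 0.328
HOXA9: ΔΔCt = (28.16−15.21) − (30.06−15.51) = 12.95 − 14.55 = -1.60; fold change = 2^1.60 = 3.031
PTEN12: ΔΔCt = (20.20−15.21) − (23.75−15.51) = 4.99 − 8.24 = -3.25; fold change = 2^3.25 = 9.514
EGR9: ΔΔCt = (30.36−15.21) − (28.31−15.51) = 15.15 − 12.80 = 2.35; fold change = 2^-2.35 = 0.196
PTEN12 has the largest |ΔΔCt| = 3.25.

9.514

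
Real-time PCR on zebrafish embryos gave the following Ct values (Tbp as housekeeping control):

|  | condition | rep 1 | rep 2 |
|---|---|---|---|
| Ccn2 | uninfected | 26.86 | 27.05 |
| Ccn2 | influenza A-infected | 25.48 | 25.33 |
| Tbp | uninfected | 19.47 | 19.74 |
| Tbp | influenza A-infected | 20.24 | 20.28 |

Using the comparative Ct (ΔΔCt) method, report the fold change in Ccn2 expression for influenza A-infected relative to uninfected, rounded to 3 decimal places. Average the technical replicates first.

Mean Ct: Ccn2 uninfected 26.955; Ccn2 influenza A-infected 25.405; Tbp uninfected 19.605; Tbp influenza A-infected 20.260
ΔCt(uninfected) = 26.955 − 19.605 = 7.350
ΔCt(influenza A-infected) = 25.405 − 20.260 = 5.145
ΔΔCt = 5.145 − 7.350 = -2.205
Fold change = 2^(−(-2.205)) = 2^2.205 = 4.6107

4.611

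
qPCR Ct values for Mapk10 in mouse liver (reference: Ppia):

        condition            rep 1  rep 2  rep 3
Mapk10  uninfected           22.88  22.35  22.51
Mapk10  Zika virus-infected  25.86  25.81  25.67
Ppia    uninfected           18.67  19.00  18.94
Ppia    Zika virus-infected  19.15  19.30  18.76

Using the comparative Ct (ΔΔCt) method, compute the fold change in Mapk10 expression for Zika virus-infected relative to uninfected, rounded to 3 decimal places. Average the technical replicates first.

Mean Ct: Mapk10 uninfected 22.580; Mapk10 Zika virus-infected 25.780; Ppia uninfected 18.870; Ppia Zika virus-infected 19.070
ΔCt(uninfected) = 22.580 − 18.870 = 3.710
ΔCt(Zika virus-infected) = 25.780 − 19.070 = 6.710
ΔΔCt = 6.710 − 3.710 = 3.000
Fold change = 2^(−3.000) = 0.1250

0.125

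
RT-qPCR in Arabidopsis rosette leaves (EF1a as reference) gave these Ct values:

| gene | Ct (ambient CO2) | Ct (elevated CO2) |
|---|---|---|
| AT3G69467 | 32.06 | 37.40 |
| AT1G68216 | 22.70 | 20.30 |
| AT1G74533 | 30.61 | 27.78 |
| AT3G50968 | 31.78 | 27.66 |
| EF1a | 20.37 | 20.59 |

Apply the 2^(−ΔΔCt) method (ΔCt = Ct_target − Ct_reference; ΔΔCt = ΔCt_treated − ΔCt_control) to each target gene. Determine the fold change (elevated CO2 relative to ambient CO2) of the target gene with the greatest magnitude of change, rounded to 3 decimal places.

AT3G69467: ΔΔCt = (37.40−20.59) − (32.06−20.37) = 16.81 − 11.69 = 5.12; fold change = 2^-5.12 = 0.029
AT1G68216: ΔΔCt = (20.30−20.59) − (22.70−20.37) = -0.29 − 2.33 = -2.62; fold change = 2^2.62 = 6.148
AT1G74533: ΔΔCt = (27.78−20.59) − (30.61−20.37) = 7.19 − 10.24 = -3.05; fold change = 2^3.05 = 8.282
AT3G50968: ΔΔCt = (27.66−20.59) − (31.78−20.37) = 7.07 − 11.41 = -4.34; fold change = 2^4.34 = 20.252
AT3G69467 has the largest |ΔΔCt| = 5.12.

0.029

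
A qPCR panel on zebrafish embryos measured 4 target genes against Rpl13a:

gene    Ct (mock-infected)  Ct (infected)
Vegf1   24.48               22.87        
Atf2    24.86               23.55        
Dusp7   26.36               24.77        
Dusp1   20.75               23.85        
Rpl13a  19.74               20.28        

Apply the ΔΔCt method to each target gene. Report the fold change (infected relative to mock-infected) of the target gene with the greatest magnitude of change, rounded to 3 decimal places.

0.170

Vegf1: ΔΔCt = (22.87−20.28) − (24.48−19.74) = 2.59 − 4.74 = -2.15; fold change = 2^2.15 = 4.438
Atf2: ΔΔCt = (23.55−20.28) − (24.86−19.74) = 3.27 − 5.12 = -1.85; fold change = 2^1.85 = 3.605
Dusp7: ΔΔCt = (24.77−20.28) − (26.36−19.74) = 4.49 − 6.62 = -2.13; fold change = 2^2.13 = 4.377
Dusp1: ΔΔCt = (23.85−20.28) − (20.75−19.74) = 3.57 − 1.01 = 2.56; fold change = 2^-2.56 = 0.170
Dusp1 has the largest |ΔΔCt| = 2.56.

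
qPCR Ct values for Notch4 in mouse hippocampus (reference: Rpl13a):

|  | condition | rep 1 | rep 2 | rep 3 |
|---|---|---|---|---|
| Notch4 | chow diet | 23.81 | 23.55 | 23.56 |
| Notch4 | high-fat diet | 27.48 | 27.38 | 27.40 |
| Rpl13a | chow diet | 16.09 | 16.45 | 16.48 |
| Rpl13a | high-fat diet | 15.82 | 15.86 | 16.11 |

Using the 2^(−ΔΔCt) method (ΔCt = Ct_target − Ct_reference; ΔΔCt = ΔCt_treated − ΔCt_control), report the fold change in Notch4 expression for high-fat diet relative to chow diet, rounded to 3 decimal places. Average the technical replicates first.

Mean Ct: Notch4 chow diet 23.640; Notch4 high-fat diet 27.420; Rpl13a chow diet 16.340; Rpl13a high-fat diet 15.930
ΔCt(chow diet) = 23.640 − 16.340 = 7.300
ΔCt(high-fat diet) = 27.420 − 15.930 = 11.490
ΔΔCt = 11.490 − 7.300 = 4.190
Fold change = 2^(−4.190) = 0.0548

0.055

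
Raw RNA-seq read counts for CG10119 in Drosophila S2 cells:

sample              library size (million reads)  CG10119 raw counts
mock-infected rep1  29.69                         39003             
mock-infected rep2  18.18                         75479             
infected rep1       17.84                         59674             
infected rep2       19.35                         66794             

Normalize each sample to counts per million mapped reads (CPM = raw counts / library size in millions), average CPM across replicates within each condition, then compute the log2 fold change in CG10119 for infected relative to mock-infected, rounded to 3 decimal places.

0.315

CPM(mock-infected rep1) = 39003 / 29.69 = 1313.6746
CPM(mock-infected rep2) = 75479 / 18.18 = 4151.7602
CPM(infected rep1) = 59674 / 17.84 = 3344.9552
CPM(infected rep2) = 66794 / 19.35 = 3451.8863
mean CPM(mock-infected) = 2732.7174; mean CPM(infected) = 3398.4207
Fold change = 3398.4207 / 2732.7174 = 1.24360
log2(1.24360) = 0.3145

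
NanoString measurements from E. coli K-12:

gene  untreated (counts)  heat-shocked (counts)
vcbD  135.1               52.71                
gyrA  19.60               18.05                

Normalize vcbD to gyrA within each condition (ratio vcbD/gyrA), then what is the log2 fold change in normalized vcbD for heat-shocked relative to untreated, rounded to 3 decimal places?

vcbD/gyrA (untreated) = 135.1 / 19.60 = 6.8929
vcbD/gyrA (heat-shocked) = 52.71 / 18.05 = 2.9202
Fold change = 2.9202 / 6.8929 = 0.4237
log2(0.4237) = -1.2390

-1.239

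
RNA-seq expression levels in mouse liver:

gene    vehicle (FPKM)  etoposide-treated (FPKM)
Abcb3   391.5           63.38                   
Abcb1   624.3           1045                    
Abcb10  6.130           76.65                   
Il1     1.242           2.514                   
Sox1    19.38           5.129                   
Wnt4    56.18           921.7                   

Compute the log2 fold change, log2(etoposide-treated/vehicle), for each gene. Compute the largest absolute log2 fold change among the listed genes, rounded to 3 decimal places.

4.036

log2(63.38/391.5) = -2.627  (Abcb3)
log2(1045/624.3) = 0.743  (Abcb1)
log2(76.65/6.130) = 3.644  (Abcb10)
log2(2.514/1.242) = 1.017  (Il1)
log2(5.129/19.38) = -1.918  (Sox1)
log2(921.7/56.18) = 4.036  (Wnt4)
The largest magnitude belongs to Wnt4.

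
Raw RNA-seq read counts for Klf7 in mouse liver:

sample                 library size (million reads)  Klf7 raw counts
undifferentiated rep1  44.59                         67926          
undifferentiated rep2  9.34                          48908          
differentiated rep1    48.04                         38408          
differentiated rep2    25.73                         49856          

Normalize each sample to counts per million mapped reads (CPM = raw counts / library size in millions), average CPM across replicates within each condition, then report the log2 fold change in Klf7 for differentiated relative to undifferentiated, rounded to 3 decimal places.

CPM(undifferentiated rep1) = 67926 / 44.59 = 1523.3460
CPM(undifferentiated rep2) = 48908 / 9.34 = 5236.4026
CPM(differentiated rep1) = 38408 / 48.04 = 799.5004
CPM(differentiated rep2) = 49856 / 25.73 = 1937.6603
mean CPM(undifferentiated) = 3379.8743; mean CPM(differentiated) = 1368.5804
Fold change = 1368.5804 / 3379.8743 = 0.40492
log2(0.40492) = -1.3043

-1.304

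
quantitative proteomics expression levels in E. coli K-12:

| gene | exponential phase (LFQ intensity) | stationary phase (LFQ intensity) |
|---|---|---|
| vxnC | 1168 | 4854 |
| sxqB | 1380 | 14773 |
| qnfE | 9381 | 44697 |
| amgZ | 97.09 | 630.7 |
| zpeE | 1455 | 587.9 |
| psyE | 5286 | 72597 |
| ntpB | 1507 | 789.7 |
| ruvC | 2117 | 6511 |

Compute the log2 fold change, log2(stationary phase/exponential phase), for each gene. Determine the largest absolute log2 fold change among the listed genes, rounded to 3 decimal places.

log2(4854/1168) = 2.055  (vxnC)
log2(14773/1380) = 3.420  (sxqB)
log2(44697/9381) = 2.252  (qnfE)
log2(630.7/97.09) = 2.700  (amgZ)
log2(587.9/1455) = -1.307  (zpeE)
log2(72597/5286) = 3.780  (psyE)
log2(789.7/1507) = -0.932  (ntpB)
log2(6511/2117) = 1.621  (ruvC)
The largest magnitude belongs to psyE.

3.780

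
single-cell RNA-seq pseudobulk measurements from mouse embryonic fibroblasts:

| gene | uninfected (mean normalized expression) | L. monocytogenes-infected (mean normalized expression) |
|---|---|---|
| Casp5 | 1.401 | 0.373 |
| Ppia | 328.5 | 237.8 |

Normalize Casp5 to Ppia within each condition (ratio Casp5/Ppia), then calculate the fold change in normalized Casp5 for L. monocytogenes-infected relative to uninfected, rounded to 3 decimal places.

Casp5/Ppia (uninfected) = 1.401 / 328.5 = 0.0042648
Casp5/Ppia (L. monocytogenes-infected) = 0.373 / 237.8 = 0.0015685
Fold change = 0.0015685 / 0.0042648 = 0.3678

0.368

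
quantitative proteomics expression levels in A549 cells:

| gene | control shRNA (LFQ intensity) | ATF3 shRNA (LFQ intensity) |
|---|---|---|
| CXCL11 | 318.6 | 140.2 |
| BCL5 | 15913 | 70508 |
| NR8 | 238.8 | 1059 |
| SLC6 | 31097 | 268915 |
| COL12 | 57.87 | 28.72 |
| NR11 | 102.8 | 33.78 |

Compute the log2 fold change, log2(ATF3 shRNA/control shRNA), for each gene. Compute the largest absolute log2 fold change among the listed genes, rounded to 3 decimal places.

log2(140.2/318.6) = -1.184  (CXCL11)
log2(70508/15913) = 2.148  (BCL5)
log2(1059/238.8) = 2.149  (NR8)
log2(268915/31097) = 3.112  (SLC6)
log2(28.72/57.87) = -1.011  (COL12)
log2(33.78/102.8) = -1.606  (NR11)
The largest magnitude belongs to SLC6.

3.112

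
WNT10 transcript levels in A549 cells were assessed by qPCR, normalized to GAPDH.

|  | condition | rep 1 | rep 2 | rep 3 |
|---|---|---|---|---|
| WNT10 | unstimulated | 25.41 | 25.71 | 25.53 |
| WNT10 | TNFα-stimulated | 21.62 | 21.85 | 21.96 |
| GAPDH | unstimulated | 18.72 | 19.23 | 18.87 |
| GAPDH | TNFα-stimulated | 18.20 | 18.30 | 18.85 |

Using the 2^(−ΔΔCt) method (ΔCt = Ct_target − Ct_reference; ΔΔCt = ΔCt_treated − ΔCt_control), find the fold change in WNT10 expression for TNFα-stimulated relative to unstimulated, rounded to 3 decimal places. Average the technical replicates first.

9.514

Mean Ct: WNT10 unstimulated 25.550; WNT10 TNFα-stimulated 21.810; GAPDH unstimulated 18.940; GAPDH TNFα-stimulated 18.450
ΔCt(unstimulated) = 25.550 − 18.940 = 6.610
ΔCt(TNFα-stimulated) = 21.810 − 18.450 = 3.360
ΔΔCt = 3.360 − 6.610 = -3.250
Fold change = 2^(−(-3.250)) = 2^3.250 = 9.5137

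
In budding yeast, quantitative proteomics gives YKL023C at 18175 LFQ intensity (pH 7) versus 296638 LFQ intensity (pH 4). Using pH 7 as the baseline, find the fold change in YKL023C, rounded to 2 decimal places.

Fold change = 296638 / 18175 = 16.321
YKL023C is upregulated.

16.32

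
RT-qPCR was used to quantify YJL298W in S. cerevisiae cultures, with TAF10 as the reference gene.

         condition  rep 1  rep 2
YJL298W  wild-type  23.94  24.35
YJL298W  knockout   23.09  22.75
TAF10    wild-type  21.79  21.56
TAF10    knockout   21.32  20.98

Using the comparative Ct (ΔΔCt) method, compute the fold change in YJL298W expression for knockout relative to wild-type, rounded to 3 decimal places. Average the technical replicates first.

Mean Ct: YJL298W wild-type 24.145; YJL298W knockout 22.920; TAF10 wild-type 21.675; TAF10 knockout 21.150
ΔCt(wild-type) = 24.145 − 21.675 = 2.470
ΔCt(knockout) = 22.920 − 21.150 = 1.770
ΔΔCt = 1.770 − 2.470 = -0.700
Fold change = 2^(−(-0.700)) = 2^0.700 = 1.6245

1.625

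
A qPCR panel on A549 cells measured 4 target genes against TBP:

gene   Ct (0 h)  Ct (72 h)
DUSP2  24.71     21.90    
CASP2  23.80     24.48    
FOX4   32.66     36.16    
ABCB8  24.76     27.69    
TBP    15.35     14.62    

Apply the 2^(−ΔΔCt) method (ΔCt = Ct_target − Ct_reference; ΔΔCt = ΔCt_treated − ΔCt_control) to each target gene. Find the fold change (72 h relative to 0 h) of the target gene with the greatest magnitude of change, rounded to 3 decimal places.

DUSP2: ΔΔCt = (21.90−14.62) − (24.71−15.35) = 7.28 − 9.36 = -2.08; fold change = 2^2.08 = 4.228
CASP2: ΔΔCt = (24.48−14.62) − (23.80−15.35) = 9.86 − 8.45 = 1.41; fold change = 2^-1.41 = 0.376
FOX4: ΔΔCt = (36.16−14.62) − (32.66−15.35) = 21.54 − 17.31 = 4.23; fold change = 2^-4.23 = 0.053
ABCB8: ΔΔCt = (27.69−14.62) − (24.76−15.35) = 13.07 − 9.41 = 3.66; fold change = 2^-3.66 = 0.079
FOX4 has the largest |ΔΔCt| = 4.23.

0.053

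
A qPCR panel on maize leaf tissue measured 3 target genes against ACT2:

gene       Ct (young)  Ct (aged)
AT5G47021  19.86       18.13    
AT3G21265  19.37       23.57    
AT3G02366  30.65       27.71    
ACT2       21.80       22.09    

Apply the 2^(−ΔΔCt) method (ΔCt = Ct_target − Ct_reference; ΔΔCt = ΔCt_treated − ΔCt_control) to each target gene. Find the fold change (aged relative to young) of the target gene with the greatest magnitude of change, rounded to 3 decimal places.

0.067

AT5G47021: ΔΔCt = (18.13−22.09) − (19.86−21.80) = -3.96 − (-1.94) = -2.02; fold change = 2^2.02 = 4.056
AT3G21265: ΔΔCt = (23.57−22.09) − (19.37−21.80) = 1.48 − (-2.43) = 3.91; fold change = 2^-3.91 = 0.067
AT3G02366: ΔΔCt = (27.71−22.09) − (30.65−21.80) = 5.62 − 8.85 = -3.23; fold change = 2^3.23 = 9.383
AT3G21265 has the largest |ΔΔCt| = 3.91.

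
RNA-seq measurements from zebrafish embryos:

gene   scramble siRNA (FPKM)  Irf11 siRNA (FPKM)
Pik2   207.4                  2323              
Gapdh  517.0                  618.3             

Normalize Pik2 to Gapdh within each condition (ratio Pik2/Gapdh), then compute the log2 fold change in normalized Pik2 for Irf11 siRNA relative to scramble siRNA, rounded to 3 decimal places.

Pik2/Gapdh (scramble siRNA) = 207.4 / 517.0 = 0.40116
Pik2/Gapdh (Irf11 siRNA) = 2323 / 618.3 = 3.7571
Fold change = 3.7571 / 0.40116 = 9.3655
log2(9.3655) = 3.2274

3.227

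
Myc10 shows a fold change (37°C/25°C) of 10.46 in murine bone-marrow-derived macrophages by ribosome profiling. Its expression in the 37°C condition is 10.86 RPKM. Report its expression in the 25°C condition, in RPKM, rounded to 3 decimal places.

25°C expression = 10.86 / 10.46 = 1.038

1.038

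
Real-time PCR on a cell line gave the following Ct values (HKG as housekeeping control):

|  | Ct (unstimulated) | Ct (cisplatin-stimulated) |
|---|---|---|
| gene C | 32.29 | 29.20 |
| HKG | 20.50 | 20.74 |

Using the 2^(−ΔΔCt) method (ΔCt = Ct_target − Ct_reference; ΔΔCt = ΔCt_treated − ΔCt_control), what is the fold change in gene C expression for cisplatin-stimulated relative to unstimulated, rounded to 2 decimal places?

ΔCt(unstimulated) = 32.290 − 20.500 = 11.790
ΔCt(cisplatin-stimulated) = 29.200 − 20.740 = 8.460
ΔΔCt = 8.460 − 11.790 = -3.330
Fold change = 2^(−(-3.330)) = 2^3.330 = 10.056

10.06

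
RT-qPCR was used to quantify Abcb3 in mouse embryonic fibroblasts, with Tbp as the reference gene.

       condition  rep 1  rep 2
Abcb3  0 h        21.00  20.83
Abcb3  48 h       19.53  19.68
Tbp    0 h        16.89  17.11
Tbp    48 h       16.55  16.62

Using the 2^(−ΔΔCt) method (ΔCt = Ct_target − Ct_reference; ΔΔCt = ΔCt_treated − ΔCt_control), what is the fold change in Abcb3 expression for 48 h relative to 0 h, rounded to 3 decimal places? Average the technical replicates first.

1.860

Mean Ct: Abcb3 0 h 20.915; Abcb3 48 h 19.605; Tbp 0 h 17.000; Tbp 48 h 16.585
ΔCt(0 h) = 20.915 − 17.000 = 3.915
ΔCt(48 h) = 19.605 − 16.585 = 3.020
ΔΔCt = 3.020 − 3.915 = -0.895
Fold change = 2^(−(-0.895)) = 2^0.895 = 1.8596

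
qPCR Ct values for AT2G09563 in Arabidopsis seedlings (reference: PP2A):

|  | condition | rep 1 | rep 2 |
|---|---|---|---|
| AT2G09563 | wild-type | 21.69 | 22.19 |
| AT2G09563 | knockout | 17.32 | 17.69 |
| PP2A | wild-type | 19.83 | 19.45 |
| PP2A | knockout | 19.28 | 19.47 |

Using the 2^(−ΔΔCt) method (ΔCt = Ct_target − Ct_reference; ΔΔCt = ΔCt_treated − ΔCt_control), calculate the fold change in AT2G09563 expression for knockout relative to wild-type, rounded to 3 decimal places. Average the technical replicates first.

Mean Ct: AT2G09563 wild-type 21.940; AT2G09563 knockout 17.505; PP2A wild-type 19.640; PP2A knockout 19.375
ΔCt(wild-type) = 21.940 − 19.640 = 2.300
ΔCt(knockout) = 17.505 − 19.375 = -1.870
ΔΔCt = -1.870 − 2.300 = -4.170
Fold change = 2^(−(-4.170)) = 2^4.170 = 18.0009

18.001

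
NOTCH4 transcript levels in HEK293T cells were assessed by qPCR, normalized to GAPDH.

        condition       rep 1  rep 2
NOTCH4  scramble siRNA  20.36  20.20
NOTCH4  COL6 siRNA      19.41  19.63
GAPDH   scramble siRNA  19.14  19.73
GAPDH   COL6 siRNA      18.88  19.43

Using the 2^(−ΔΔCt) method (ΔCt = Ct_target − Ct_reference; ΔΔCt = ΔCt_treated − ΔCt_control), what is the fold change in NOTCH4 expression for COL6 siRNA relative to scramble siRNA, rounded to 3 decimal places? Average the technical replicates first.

Mean Ct: NOTCH4 scramble siRNA 20.280; NOTCH4 COL6 siRNA 19.520; GAPDH scramble siRNA 19.435; GAPDH COL6 siRNA 19.155
ΔCt(scramble siRNA) = 20.280 − 19.435 = 0.845
ΔCt(COL6 siRNA) = 19.520 − 19.155 = 0.365
ΔΔCt = 0.365 − 0.845 = -0.480
Fold change = 2^(−(-0.480)) = 2^0.480 = 1.3947

1.395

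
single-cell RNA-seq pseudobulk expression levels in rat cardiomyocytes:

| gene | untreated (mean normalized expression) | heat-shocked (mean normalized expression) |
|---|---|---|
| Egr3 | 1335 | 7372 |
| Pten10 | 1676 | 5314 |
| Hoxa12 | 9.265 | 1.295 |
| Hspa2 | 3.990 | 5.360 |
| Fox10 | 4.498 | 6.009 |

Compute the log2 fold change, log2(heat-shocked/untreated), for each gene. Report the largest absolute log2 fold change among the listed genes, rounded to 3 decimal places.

log2(7372/1335) = 2.465  (Egr3)
log2(5314/1676) = 1.665  (Pten10)
log2(1.295/9.265) = -2.839  (Hoxa12)
log2(5.360/3.990) = 0.426  (Hspa2)
log2(6.009/4.498) = 0.418  (Fox10)
The largest magnitude belongs to Hoxa12.

2.839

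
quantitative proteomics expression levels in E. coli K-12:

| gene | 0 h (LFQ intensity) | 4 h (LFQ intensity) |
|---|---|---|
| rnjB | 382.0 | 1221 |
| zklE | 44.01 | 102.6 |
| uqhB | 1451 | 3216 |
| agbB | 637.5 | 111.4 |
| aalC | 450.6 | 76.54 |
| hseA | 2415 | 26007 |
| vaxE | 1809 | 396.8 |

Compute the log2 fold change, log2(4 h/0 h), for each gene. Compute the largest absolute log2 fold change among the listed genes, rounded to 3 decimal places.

log2(1221/382.0) = 1.676  (rnjB)
log2(102.6/44.01) = 1.221  (zklE)
log2(3216/1451) = 1.148  (uqhB)
log2(111.4/637.5) = -2.517  (agbB)
log2(76.54/450.6) = -2.558  (aalC)
log2(26007/2415) = 3.429  (hseA)
log2(396.8/1809) = -2.189  (vaxE)
The largest magnitude belongs to hseA.

3.429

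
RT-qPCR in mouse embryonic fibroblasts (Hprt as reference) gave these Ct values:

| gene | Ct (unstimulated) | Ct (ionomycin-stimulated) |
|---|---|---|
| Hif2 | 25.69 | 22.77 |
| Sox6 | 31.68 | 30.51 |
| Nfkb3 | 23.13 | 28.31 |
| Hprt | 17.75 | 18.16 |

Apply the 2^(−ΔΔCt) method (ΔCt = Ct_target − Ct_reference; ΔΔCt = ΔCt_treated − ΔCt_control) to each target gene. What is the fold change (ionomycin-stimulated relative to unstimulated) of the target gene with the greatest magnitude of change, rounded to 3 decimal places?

Hif2: ΔΔCt = (22.77−18.16) − (25.69−17.75) = 4.61 − 7.94 = -3.33; fold change = 2^3.33 = 10.056
Sox6: ΔΔCt = (30.51−18.16) − (31.68−17.75) = 12.35 − 13.93 = -1.58; fold change = 2^1.58 = 2.990
Nfkb3: ΔΔCt = (28.31−18.16) − (23.13−17.75) = 10.15 − 5.38 = 4.77; fold change = 2^-4.77 = 0.037
Nfkb3 has the largest |ΔΔCt| = 4.77.

0.037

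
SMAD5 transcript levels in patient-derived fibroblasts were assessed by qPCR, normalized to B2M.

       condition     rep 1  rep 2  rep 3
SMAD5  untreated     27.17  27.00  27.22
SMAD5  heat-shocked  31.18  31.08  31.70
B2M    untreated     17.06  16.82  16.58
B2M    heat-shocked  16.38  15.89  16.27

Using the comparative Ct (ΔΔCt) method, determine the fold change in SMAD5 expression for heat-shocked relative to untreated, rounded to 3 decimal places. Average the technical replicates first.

0.035

Mean Ct: SMAD5 untreated 27.130; SMAD5 heat-shocked 31.320; B2M untreated 16.820; B2M heat-shocked 16.180
ΔCt(untreated) = 27.130 − 16.820 = 10.310
ΔCt(heat-shocked) = 31.320 − 16.180 = 15.140
ΔΔCt = 15.140 − 10.310 = 4.830
Fold change = 2^(−4.830) = 0.0352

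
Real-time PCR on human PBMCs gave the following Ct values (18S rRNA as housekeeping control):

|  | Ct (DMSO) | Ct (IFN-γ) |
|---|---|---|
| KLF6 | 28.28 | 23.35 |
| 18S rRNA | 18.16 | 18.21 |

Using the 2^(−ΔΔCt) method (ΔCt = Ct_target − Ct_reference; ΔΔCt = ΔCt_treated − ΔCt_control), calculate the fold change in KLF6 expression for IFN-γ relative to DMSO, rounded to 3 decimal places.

ΔCt(DMSO) = 28.280 − 18.160 = 10.120
ΔCt(IFN-γ) = 23.350 − 18.210 = 5.140
ΔΔCt = 5.140 − 10.120 = -4.980
Fold change = 2^(−(-4.980)) = 2^4.980 = 31.5594

31.559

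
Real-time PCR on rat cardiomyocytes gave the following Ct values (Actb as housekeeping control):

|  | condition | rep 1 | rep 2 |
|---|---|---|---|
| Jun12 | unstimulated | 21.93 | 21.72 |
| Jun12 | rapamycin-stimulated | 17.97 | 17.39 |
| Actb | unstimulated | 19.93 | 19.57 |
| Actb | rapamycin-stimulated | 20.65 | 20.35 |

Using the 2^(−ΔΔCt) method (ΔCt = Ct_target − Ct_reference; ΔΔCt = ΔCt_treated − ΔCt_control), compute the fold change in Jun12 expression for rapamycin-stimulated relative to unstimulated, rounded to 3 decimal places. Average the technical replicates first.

Mean Ct: Jun12 unstimulated 21.825; Jun12 rapamycin-stimulated 17.680; Actb unstimulated 19.750; Actb rapamycin-stimulated 20.500
ΔCt(unstimulated) = 21.825 − 19.750 = 2.075
ΔCt(rapamycin-stimulated) = 17.680 − 20.500 = -2.820
ΔΔCt = -2.820 − 2.075 = -4.895
Fold change = 2^(−(-4.895)) = 2^4.895 = 29.7538

29.754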